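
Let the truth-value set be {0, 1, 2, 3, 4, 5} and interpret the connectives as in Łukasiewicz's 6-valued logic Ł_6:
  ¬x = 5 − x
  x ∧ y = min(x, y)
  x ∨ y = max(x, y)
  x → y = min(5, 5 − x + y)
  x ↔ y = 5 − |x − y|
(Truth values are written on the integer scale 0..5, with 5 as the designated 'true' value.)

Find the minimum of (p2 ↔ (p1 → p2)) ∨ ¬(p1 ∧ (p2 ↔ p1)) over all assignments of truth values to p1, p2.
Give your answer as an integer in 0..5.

Take p1 = 2, p2 = 0:
p1 → p2 = 2 → 0 = 3
p2 ↔ (p1 → p2) = 0 ↔ 3 = 2
p2 ↔ p1 = 0 ↔ 2 = 3
p1 ∧ (p2 ↔ p1) = 2 ∧ 3 = 2
¬(p1 ∧ (p2 ↔ p1)) = ¬2 = 3
(p2 ↔ (p1 → p2)) ∨ ¬(p1 ∧ (p2 ↔ p1)) = 2 ∨ 3 = 3
No assignment yields a value below 3, so this is the minimum.

3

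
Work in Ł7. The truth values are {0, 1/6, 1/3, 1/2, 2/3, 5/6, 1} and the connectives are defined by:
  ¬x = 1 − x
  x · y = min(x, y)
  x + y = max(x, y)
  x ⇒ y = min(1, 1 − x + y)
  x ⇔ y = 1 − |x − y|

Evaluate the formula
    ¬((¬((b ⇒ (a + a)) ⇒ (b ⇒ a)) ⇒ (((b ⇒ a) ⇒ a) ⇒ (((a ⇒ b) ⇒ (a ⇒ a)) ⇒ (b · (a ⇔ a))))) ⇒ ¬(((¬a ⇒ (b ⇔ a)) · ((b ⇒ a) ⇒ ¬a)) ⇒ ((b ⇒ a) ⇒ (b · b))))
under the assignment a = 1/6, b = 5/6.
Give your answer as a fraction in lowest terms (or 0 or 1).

1

a + a = 1/6 + 1/6 = 1/6
b ⇒ (a + a) = 5/6 ⇒ 1/6 = 1/3
b ⇒ a = 5/6 ⇒ 1/6 = 1/3
(b ⇒ (a + a)) ⇒ (b ⇒ a) = 1/3 ⇒ 1/3 = 1
¬((b ⇒ (a + a)) ⇒ (b ⇒ a)) = ¬1 = 0
b ⇒ a = 5/6 ⇒ 1/6 = 1/3
(b ⇒ a) ⇒ a = 1/3 ⇒ 1/6 = 5/6
a ⇒ b = 1/6 ⇒ 5/6 = 1
a ⇒ a = 1/6 ⇒ 1/6 = 1
(a ⇒ b) ⇒ (a ⇒ a) = 1 ⇒ 1 = 1
a ⇔ a = 1/6 ⇔ 1/6 = 1
b · (a ⇔ a) = 5/6 · 1 = 5/6
((a ⇒ b) ⇒ (a ⇒ a)) ⇒ (b · (a ⇔ a)) = 1 ⇒ 5/6 = 5/6
((b ⇒ a) ⇒ a) ⇒ (((a ⇒ b) ⇒ (a ⇒ a)) ⇒ (b · (a ⇔ a))) = 5/6 ⇒ 5/6 = 1
¬((b ⇒ (a + a)) ⇒ (b ⇒ a)) ⇒ (((b ⇒ a) ⇒ a) ⇒ (((a ⇒ b) ⇒ (a ⇒ a)) ⇒ (b · (a ⇔ a)))) = 0 ⇒ 1 = 1
¬a = ¬1/6 = 5/6
b ⇔ a = 5/6 ⇔ 1/6 = 1/3
¬a ⇒ (b ⇔ a) = 5/6 ⇒ 1/3 = 1/2
b ⇒ a = 5/6 ⇒ 1/6 = 1/3
¬a = ¬1/6 = 5/6
(b ⇒ a) ⇒ ¬a = 1/3 ⇒ 5/6 = 1
(¬a ⇒ (b ⇔ a)) · ((b ⇒ a) ⇒ ¬a) = 1/2 · 1 = 1/2
b ⇒ a = 5/6 ⇒ 1/6 = 1/3
b · b = 5/6 · 5/6 = 5/6
(b ⇒ a) ⇒ (b · b) = 1/3 ⇒ 5/6 = 1
((¬a ⇒ (b ⇔ a)) · ((b ⇒ a) ⇒ ¬a)) ⇒ ((b ⇒ a) ⇒ (b · b)) = 1/2 ⇒ 1 = 1
¬(((¬a ⇒ (b ⇔ a)) · ((b ⇒ a) ⇒ ¬a)) ⇒ ((b ⇒ a) ⇒ (b · b))) = ¬1 = 0
(¬((b ⇒ (a + a)) ⇒ (b ⇒ a)) ⇒ (((b ⇒ a) ⇒ a) ⇒ (((a ⇒ b) ⇒ (a ⇒ a)) ⇒ (b · (a ⇔ a))))) ⇒ ¬(((¬a ⇒ (b ⇔ a)) · ((b ⇒ a) ⇒ ¬a)) ⇒ ((b ⇒ a) ⇒ (b · b))) = 1 ⇒ 0 = 0
¬((¬((b ⇒ (a + a)) ⇒ (b ⇒ a)) ⇒ (((b ⇒ a) ⇒ a) ⇒ (((a ⇒ b) ⇒ (a ⇒ a)) ⇒ (b · (a ⇔ a))))) ⇒ ¬(((¬a ⇒ (b ⇔ a)) · ((b ⇒ a) ⇒ ¬a)) ⇒ ((b ⇒ a) ⇒ (b · b)))) = ¬0 = 1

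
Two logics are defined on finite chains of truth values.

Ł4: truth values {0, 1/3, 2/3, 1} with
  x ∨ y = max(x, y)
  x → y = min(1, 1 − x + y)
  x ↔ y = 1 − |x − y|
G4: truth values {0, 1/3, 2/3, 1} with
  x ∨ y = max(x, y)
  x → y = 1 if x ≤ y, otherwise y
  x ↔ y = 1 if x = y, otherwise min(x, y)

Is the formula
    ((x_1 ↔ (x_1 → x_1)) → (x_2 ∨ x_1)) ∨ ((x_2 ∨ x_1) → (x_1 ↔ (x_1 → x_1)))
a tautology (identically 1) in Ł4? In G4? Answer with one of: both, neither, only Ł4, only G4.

both

In Ł4: every assignment gives 1 — tautology.
In G4: every assignment gives 1 — tautology.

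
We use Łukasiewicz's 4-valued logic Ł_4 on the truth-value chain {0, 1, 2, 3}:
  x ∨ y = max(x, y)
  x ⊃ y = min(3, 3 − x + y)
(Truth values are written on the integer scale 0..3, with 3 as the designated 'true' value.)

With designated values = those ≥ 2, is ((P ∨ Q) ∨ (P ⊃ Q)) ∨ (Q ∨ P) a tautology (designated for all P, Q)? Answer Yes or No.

Yes

P = 0, Q = 0 ↦ 3
P = 0, Q = 1 ↦ 3
P = 0, Q = 2 ↦ 3
P = 0, Q = 3 ↦ 3
P = 1, Q = 0 ↦ 2
P = 1, Q = 1 ↦ 3
P = 1, Q = 2 ↦ 3
P = 1, Q = 3 ↦ 3
P = 2, Q = 0 ↦ 2
P = 2, Q = 1 ↦ 2
P = 2, Q = 2 ↦ 3
P = 2, Q = 3 ↦ 3
P = 3, Q = 0 ↦ 3
P = 3, Q = 1 ↦ 3
P = 3, Q = 2 ↦ 3
P = 3, Q = 3 ↦ 3
Every assignment gives a value ≥ 2.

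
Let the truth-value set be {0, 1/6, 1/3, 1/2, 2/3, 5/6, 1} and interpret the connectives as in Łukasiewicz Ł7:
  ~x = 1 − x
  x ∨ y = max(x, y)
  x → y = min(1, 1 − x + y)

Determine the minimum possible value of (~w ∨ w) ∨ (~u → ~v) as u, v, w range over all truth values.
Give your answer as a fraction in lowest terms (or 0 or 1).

1/2

Take u = 0, v = 1/2, w = 1/2:
~w = ~1/2 = 1/2
~w ∨ w = 1/2 ∨ 1/2 = 1/2
~u = ~0 = 1
~v = ~1/2 = 1/2
~u → ~v = 1 → 1/2 = 1/2
(~w ∨ w) ∨ (~u → ~v) = 1/2 ∨ 1/2 = 1/2
No assignment yields a value below 1/2, so this is the minimum.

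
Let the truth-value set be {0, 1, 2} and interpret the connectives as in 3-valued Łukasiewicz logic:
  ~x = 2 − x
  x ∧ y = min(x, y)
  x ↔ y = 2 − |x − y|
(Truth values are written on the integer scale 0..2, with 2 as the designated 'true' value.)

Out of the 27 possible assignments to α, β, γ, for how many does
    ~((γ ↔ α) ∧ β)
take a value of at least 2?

value 2: 13 assignments (counts)
value 1: 11 assignments
value 0: 3 assignments
So 13 of the 27 assignments meet the threshold.

13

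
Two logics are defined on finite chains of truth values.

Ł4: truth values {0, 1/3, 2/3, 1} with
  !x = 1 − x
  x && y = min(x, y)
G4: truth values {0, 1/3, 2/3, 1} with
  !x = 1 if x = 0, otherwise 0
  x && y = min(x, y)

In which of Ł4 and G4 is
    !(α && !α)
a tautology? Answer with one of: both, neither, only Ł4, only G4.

only G4

In Ł4: at α = 1/3 the value is 2/3 — not a tautology.
In G4: every assignment gives 1 — tautology.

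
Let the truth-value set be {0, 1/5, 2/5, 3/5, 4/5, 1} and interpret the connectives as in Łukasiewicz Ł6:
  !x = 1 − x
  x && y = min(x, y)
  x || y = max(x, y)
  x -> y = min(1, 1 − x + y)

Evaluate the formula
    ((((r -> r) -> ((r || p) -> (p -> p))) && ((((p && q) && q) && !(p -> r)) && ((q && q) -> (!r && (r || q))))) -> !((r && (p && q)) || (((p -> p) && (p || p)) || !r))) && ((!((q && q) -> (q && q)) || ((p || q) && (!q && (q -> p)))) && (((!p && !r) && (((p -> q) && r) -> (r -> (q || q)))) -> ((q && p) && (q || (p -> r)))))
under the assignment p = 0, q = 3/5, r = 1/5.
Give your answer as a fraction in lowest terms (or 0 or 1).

1/5

r -> r = 1/5 -> 1/5 = 1
r || p = 1/5 || 0 = 1/5
p -> p = 0 -> 0 = 1
(r || p) -> (p -> p) = 1/5 -> 1 = 1
(r -> r) -> ((r || p) -> (p -> p)) = 1 -> 1 = 1
p && q = 0 && 3/5 = 0
(p && q) && q = 0 && 3/5 = 0
p -> r = 0 -> 1/5 = 1
!(p -> r) = !1 = 0
((p && q) && q) && !(p -> r) = 0 && 0 = 0
q && q = 3/5 && 3/5 = 3/5
!r = !1/5 = 4/5
r || q = 1/5 || 3/5 = 3/5
!r && (r || q) = 4/5 && 3/5 = 3/5
(q && q) -> (!r && (r || q)) = 3/5 -> 3/5 = 1
(((p && q) && q) && !(p -> r)) && ((q && q) -> (!r && (r || q))) = 0 && 1 = 0
((r -> r) -> ((r || p) -> (p -> p))) && ((((p && q) && q) && !(p -> r)) && ((q && q) -> (!r && (r || q)))) = 1 && 0 = 0
p && q = 0 && 3/5 = 0
r && (p && q) = 1/5 && 0 = 0
p -> p = 0 -> 0 = 1
p || p = 0 || 0 = 0
(p -> p) && (p || p) = 1 && 0 = 0
!r = !1/5 = 4/5
((p -> p) && (p || p)) || !r = 0 || 4/5 = 4/5
(r && (p && q)) || (((p -> p) && (p || p)) || !r) = 0 || 4/5 = 4/5
!((r && (p && q)) || (((p -> p) && (p || p)) || !r)) = !4/5 = 1/5
(((r -> r) -> ((r || p) -> (p -> p))) && ((((p && q) && q) && !(p -> r)) && ((q && q) -> (!r && (r || q))))) -> !((r && (p && q)) || (((p -> p) && (p || p)) || !r)) = 0 -> 1/5 = 1
q && q = 3/5 && 3/5 = 3/5
q && q = 3/5 && 3/5 = 3/5
(q && q) -> (q && q) = 3/5 -> 3/5 = 1
!((q && q) -> (q && q)) = !1 = 0
p || q = 0 || 3/5 = 3/5
!q = !3/5 = 2/5
q -> p = 3/5 -> 0 = 2/5
!q && (q -> p) = 2/5 && 2/5 = 2/5
(p || q) && (!q && (q -> p)) = 3/5 && 2/5 = 2/5
!((q && q) -> (q && q)) || ((p || q) && (!q && (q -> p))) = 0 || 2/5 = 2/5
!p = !0 = 1
!r = !1/5 = 4/5
!p && !r = 1 && 4/5 = 4/5
p -> q = 0 -> 3/5 = 1
(p -> q) && r = 1 && 1/5 = 1/5
q || q = 3/5 || 3/5 = 3/5
r -> (q || q) = 1/5 -> 3/5 = 1
((p -> q) && r) -> (r -> (q || q)) = 1/5 -> 1 = 1
(!p && !r) && (((p -> q) && r) -> (r -> (q || q))) = 4/5 && 1 = 4/5
q && p = 3/5 && 0 = 0
p -> r = 0 -> 1/5 = 1
q || (p -> r) = 3/5 || 1 = 1
(q && p) && (q || (p -> r)) = 0 && 1 = 0
((!p && !r) && (((p -> q) && r) -> (r -> (q || q)))) -> ((q && p) && (q || (p -> r))) = 4/5 -> 0 = 1/5
(!((q && q) -> (q && q)) || ((p || q) && (!q && (q -> p)))) && (((!p && !r) && (((p -> q) && r) -> (r -> (q || q)))) -> ((q && p) && (q || (p -> r)))) = 2/5 && 1/5 = 1/5
((((r -> r) -> ((r || p) -> (p -> p))) && ((((p && q) && q) && !(p -> r)) && ((q && q) -> (!r && (r || q))))) -> !((r && (p && q)) || (((p -> p) && (p || p)) || !r))) && ((!((q && q) -> (q && q)) || ((p || q) && (!q && (q -> p)))) && (((!p && !r) && (((p -> q) && r) -> (r -> (q || q)))) -> ((q && p) && (q || (p -> r))))) = 1 && 1/5 = 1/5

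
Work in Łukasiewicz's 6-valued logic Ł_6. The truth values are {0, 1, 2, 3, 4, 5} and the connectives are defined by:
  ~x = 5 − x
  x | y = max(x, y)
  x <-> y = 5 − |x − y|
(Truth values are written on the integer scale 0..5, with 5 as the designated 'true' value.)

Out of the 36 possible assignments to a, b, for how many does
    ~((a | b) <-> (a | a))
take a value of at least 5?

value 5: 1 assignment (counts)
value 4: 2 assignments
value 3: 3 assignments
value 2: 4 assignments
value 1: 5 assignments
value 0: 21 assignments
So 1 of the 36 assignments meets the threshold.

1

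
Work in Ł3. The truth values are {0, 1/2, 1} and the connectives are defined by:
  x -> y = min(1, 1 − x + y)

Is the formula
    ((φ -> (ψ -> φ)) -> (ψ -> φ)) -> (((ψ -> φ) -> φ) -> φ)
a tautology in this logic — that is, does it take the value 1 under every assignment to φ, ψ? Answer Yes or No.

Yes

φ = 0, ψ = 0 ↦ 1
φ = 0, ψ = 1/2 ↦ 1
φ = 0, ψ = 1 ↦ 1
φ = 1/2, ψ = 0 ↦ 1
φ = 1/2, ψ = 1/2 ↦ 1
φ = 1/2, ψ = 1 ↦ 1
φ = 1, ψ = 0 ↦ 1
φ = 1, ψ = 1/2 ↦ 1
φ = 1, ψ = 1 ↦ 1
Every assignment gives a value ≥ 1.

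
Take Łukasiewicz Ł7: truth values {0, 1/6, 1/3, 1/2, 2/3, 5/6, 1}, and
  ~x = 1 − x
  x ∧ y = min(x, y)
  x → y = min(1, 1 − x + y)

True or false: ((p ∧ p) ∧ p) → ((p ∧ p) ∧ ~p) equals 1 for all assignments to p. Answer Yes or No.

No

Counterexample: take p = 2/3.
p ∧ p = 2/3 ∧ 2/3 = 2/3
(p ∧ p) ∧ p = 2/3 ∧ 2/3 = 2/3
p ∧ p = 2/3 ∧ 2/3 = 2/3
~p = ~2/3 = 1/3
(p ∧ p) ∧ ~p = 2/3 ∧ 1/3 = 1/3
((p ∧ p) ∧ p) → ((p ∧ p) ∧ ~p) = 2/3 → 1/3 = 2/3
This gives 2/3 ≠ 1.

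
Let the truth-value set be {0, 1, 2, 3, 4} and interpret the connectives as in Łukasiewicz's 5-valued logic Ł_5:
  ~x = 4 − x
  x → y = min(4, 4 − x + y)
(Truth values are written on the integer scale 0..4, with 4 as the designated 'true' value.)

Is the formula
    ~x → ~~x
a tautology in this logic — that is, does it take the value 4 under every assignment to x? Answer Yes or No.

No

Counterexample: take x = 0.
~x = ~0 = 4
~x = ~0 = 4
~~x = ~4 = 0
~x → ~~x = 4 → 0 = 0
This gives 0 ≠ 4.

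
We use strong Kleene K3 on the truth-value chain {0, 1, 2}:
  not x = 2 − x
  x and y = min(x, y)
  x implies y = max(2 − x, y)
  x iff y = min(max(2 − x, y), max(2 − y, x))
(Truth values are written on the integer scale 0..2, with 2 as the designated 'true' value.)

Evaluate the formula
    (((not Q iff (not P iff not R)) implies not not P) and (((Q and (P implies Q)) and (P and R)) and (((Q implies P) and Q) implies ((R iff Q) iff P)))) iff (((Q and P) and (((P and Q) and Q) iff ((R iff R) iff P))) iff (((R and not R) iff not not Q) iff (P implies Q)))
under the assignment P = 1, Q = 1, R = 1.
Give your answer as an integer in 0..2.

1

not Q = not 1 = 1
not P = not 1 = 1
not R = not 1 = 1
not P iff not R = 1 iff 1 = 1
not Q iff (not P iff not R) = 1 iff 1 = 1
not P = not 1 = 1
not not P = not 1 = 1
(not Q iff (not P iff not R)) implies not not P = 1 implies 1 = 1
P implies Q = 1 implies 1 = 1
Q and (P implies Q) = 1 and 1 = 1
P and R = 1 and 1 = 1
(Q and (P implies Q)) and (P and R) = 1 and 1 = 1
Q implies P = 1 implies 1 = 1
(Q implies P) and Q = 1 and 1 = 1
R iff Q = 1 iff 1 = 1
(R iff Q) iff P = 1 iff 1 = 1
((Q implies P) and Q) implies ((R iff Q) iff P) = 1 implies 1 = 1
((Q and (P implies Q)) and (P and R)) and (((Q implies P) and Q) implies ((R iff Q) iff P)) = 1 and 1 = 1
((not Q iff (not P iff not R)) implies not not P) and (((Q and (P implies Q)) and (P and R)) and (((Q implies P) and Q) implies ((R iff Q) iff P))) = 1 and 1 = 1
Q and P = 1 and 1 = 1
P and Q = 1 and 1 = 1
(P and Q) and Q = 1 and 1 = 1
R iff R = 1 iff 1 = 1
(R iff R) iff P = 1 iff 1 = 1
((P and Q) and Q) iff ((R iff R) iff P) = 1 iff 1 = 1
(Q and P) and (((P and Q) and Q) iff ((R iff R) iff P)) = 1 and 1 = 1
not R = not 1 = 1
R and not R = 1 and 1 = 1
not Q = not 1 = 1
not not Q = not 1 = 1
(R and not R) iff not not Q = 1 iff 1 = 1
P implies Q = 1 implies 1 = 1
((R and not R) iff not not Q) iff (P implies Q) = 1 iff 1 = 1
((Q and P) and (((P and Q) and Q) iff ((R iff R) iff P))) iff (((R and not R) iff not not Q) iff (P implies Q)) = 1 iff 1 = 1
(((not Q iff (not P iff not R)) implies not not P) and (((Q and (P implies Q)) and (P and R)) and (((Q implies P) and Q) implies ((R iff Q) iff P)))) iff (((Q and P) and (((P and Q) and Q) iff ((R iff R) iff P))) iff (((R and not R) iff not not Q) iff (P implies Q))) = 1 iff 1 = 1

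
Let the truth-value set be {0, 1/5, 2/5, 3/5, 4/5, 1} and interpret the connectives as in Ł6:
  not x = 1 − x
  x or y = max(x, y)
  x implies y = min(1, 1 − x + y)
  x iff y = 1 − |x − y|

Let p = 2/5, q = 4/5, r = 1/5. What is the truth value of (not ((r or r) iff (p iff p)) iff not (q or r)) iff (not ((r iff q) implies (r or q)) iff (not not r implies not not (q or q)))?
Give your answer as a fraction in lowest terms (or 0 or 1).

r or r = 1/5 or 1/5 = 1/5
p iff p = 2/5 iff 2/5 = 1
(r or r) iff (p iff p) = 1/5 iff 1 = 1/5
not ((r or r) iff (p iff p)) = not 1/5 = 4/5
q or r = 4/5 or 1/5 = 4/5
not (q or r) = not 4/5 = 1/5
not ((r or r) iff (p iff p)) iff not (q or r) = 4/5 iff 1/5 = 2/5
r iff q = 1/5 iff 4/5 = 2/5
r or q = 1/5 or 4/5 = 4/5
(r iff q) implies (r or q) = 2/5 implies 4/5 = 1
not ((r iff q) implies (r or q)) = not 1 = 0
not r = not 1/5 = 4/5
not not r = not 4/5 = 1/5
q or q = 4/5 or 4/5 = 4/5
not (q or q) = not 4/5 = 1/5
not not (q or q) = not 1/5 = 4/5
not not r implies not not (q or q) = 1/5 implies 4/5 = 1
not ((r iff q) implies (r or q)) iff (not not r implies not not (q or q)) = 0 iff 1 = 0
(not ((r or r) iff (p iff p)) iff not (q or r)) iff (not ((r iff q) implies (r or q)) iff (not not r implies not not (q or q))) = 2/5 iff 0 = 3/5

3/5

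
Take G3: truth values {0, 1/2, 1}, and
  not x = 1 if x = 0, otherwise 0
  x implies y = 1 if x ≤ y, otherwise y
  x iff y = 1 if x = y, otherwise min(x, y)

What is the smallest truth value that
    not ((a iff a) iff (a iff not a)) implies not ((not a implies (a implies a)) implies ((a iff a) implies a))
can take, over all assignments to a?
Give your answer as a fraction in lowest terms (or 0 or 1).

0

Take a = 1/2:
a iff a = 1/2 iff 1/2 = 1
not a = not 1/2 = 0
a iff not a = 1/2 iff 0 = 0
(a iff a) iff (a iff not a) = 1 iff 0 = 0
not ((a iff a) iff (a iff not a)) = not 0 = 1
not a = not 1/2 = 0
a implies a = 1/2 implies 1/2 = 1
not a implies (a implies a) = 0 implies 1 = 1
a iff a = 1/2 iff 1/2 = 1
(a iff a) implies a = 1 implies 1/2 = 1/2
(not a implies (a implies a)) implies ((a iff a) implies a) = 1 implies 1/2 = 1/2
not ((not a implies (a implies a)) implies ((a iff a) implies a)) = not 1/2 = 0
not ((a iff a) iff (a iff not a)) implies not ((not a implies (a implies a)) implies ((a iff a) implies a)) = 1 implies 0 = 0
No assignment yields a value below 0, so this is the minimum.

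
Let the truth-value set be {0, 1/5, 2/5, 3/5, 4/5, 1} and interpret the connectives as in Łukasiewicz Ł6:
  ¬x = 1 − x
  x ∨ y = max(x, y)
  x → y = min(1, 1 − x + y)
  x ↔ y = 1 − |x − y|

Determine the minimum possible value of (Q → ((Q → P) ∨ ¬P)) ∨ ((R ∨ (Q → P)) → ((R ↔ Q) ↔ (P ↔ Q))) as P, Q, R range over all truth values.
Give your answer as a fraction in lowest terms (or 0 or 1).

3/5

Take P = 2/5, Q = 1, R = 1:
Q → P = 1 → 2/5 = 2/5
¬P = ¬2/5 = 3/5
(Q → P) ∨ ¬P = 2/5 ∨ 3/5 = 3/5
Q → ((Q → P) ∨ ¬P) = 1 → 3/5 = 3/5
Q → P = 1 → 2/5 = 2/5
R ∨ (Q → P) = 1 ∨ 2/5 = 1
R ↔ Q = 1 ↔ 1 = 1
P ↔ Q = 2/5 ↔ 1 = 2/5
(R ↔ Q) ↔ (P ↔ Q) = 1 ↔ 2/5 = 2/5
(R ∨ (Q → P)) → ((R ↔ Q) ↔ (P ↔ Q)) = 1 → 2/5 = 2/5
(Q → ((Q → P) ∨ ¬P)) ∨ ((R ∨ (Q → P)) → ((R ↔ Q) ↔ (P ↔ Q))) = 3/5 ∨ 2/5 = 3/5
No assignment yields a value below 3/5, so this is the minimum.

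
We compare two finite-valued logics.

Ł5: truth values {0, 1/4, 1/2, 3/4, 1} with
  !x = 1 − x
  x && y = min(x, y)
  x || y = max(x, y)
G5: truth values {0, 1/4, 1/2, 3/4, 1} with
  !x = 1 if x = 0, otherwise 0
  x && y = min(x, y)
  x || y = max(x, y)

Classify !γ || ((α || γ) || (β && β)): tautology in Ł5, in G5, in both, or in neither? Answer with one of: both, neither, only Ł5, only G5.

neither

In Ł5: at α = 0, β = 0, γ = 1/4 the value is 3/4 — not a tautology.
In G5: at α = 0, β = 0, γ = 1/4 the value is 1/4 — not a tautology.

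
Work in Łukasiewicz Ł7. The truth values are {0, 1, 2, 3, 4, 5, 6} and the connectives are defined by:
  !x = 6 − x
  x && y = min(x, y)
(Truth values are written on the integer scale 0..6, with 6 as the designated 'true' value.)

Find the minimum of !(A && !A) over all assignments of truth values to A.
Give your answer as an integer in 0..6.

Take A = 3:
!A = !3 = 3
A && !A = 3 && 3 = 3
!(A && !A) = !3 = 3
No assignment yields a value below 3, so this is the minimum.

3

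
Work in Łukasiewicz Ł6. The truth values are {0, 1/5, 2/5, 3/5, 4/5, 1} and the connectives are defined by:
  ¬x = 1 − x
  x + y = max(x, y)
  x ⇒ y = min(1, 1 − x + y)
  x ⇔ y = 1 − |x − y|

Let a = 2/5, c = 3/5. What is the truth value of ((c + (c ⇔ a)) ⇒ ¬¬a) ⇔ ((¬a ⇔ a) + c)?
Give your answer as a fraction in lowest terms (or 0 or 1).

c ⇔ a = 3/5 ⇔ 2/5 = 4/5
c + (c ⇔ a) = 3/5 + 4/5 = 4/5
¬a = ¬2/5 = 3/5
¬¬a = ¬3/5 = 2/5
(c + (c ⇔ a)) ⇒ ¬¬a = 4/5 ⇒ 2/5 = 3/5
¬a = ¬2/5 = 3/5
¬a ⇔ a = 3/5 ⇔ 2/5 = 4/5
(¬a ⇔ a) + c = 4/5 + 3/5 = 4/5
((c + (c ⇔ a)) ⇒ ¬¬a) ⇔ ((¬a ⇔ a) + c) = 3/5 ⇔ 4/5 = 4/5

4/5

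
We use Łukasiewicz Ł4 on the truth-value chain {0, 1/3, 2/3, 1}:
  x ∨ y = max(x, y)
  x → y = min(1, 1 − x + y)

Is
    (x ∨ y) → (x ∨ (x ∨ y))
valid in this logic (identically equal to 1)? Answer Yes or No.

Yes

x = 0, y = 0 ↦ 1
x = 0, y = 1/3 ↦ 1
x = 0, y = 2/3 ↦ 1
x = 0, y = 1 ↦ 1
x = 1/3, y = 0 ↦ 1
x = 1/3, y = 1/3 ↦ 1
x = 1/3, y = 2/3 ↦ 1
x = 1/3, y = 1 ↦ 1
x = 2/3, y = 0 ↦ 1
x = 2/3, y = 1/3 ↦ 1
x = 2/3, y = 2/3 ↦ 1
x = 2/3, y = 1 ↦ 1
x = 1, y = 0 ↦ 1
x = 1, y = 1/3 ↦ 1
x = 1, y = 2/3 ↦ 1
x = 1, y = 1 ↦ 1
Every assignment gives a value ≥ 1.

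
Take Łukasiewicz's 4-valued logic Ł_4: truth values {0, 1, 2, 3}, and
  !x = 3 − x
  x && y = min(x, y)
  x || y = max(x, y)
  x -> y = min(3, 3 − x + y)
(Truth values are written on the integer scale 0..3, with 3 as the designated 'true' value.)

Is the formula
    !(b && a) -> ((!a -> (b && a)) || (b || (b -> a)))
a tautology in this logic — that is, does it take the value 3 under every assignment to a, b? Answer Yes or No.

Counterexample: take a = 0, b = 1.
b && a = 1 && 0 = 0
!(b && a) = !0 = 3
!a = !0 = 3
b && a = 1 && 0 = 0
!a -> (b && a) = 3 -> 0 = 0
b -> a = 1 -> 0 = 2
b || (b -> a) = 1 || 2 = 2
(!a -> (b && a)) || (b || (b -> a)) = 0 || 2 = 2
!(b && a) -> ((!a -> (b && a)) || (b || (b -> a))) = 3 -> 2 = 2
This gives 2 ≠ 3.

No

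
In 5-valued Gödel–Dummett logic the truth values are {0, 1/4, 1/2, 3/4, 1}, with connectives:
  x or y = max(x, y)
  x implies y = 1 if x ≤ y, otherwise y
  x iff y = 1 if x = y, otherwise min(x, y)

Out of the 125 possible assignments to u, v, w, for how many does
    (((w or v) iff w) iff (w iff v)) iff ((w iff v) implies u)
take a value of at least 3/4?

value 1: 45 assignments (counts)
value 3/4: 7 assignments (counts)
value 1/2: 13 assignments
value 1/4: 23 assignments
value 0: 37 assignments
So 52 of the 125 assignments meet the threshold.

52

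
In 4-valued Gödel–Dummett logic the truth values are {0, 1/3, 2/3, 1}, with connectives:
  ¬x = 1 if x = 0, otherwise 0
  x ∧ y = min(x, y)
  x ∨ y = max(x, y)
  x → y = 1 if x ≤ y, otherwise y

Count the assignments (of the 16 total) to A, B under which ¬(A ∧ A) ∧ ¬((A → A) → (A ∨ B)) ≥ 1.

A = 0, B = 0 ↦ 1  ≥
A = 0, B = 1/3 ↦ 0  <
A = 0, B = 2/3 ↦ 0  <
A = 0, B = 1 ↦ 0  <
A = 1/3, B = 0 ↦ 0  <
A = 1/3, B = 1/3 ↦ 0  <
A = 1/3, B = 2/3 ↦ 0  <
A = 1/3, B = 1 ↦ 0  <
A = 2/3, B = 0 ↦ 0  <
A = 2/3, B = 1/3 ↦ 0  <
A = 2/3, B = 2/3 ↦ 0  <
A = 2/3, B = 1 ↦ 0  <
A = 1, B = 0 ↦ 0  <
A = 1, B = 1/3 ↦ 0  <
A = 1, B = 2/3 ↦ 0  <
A = 1, B = 1 ↦ 0  <
So 1 of the 16 assignments meets the threshold.

1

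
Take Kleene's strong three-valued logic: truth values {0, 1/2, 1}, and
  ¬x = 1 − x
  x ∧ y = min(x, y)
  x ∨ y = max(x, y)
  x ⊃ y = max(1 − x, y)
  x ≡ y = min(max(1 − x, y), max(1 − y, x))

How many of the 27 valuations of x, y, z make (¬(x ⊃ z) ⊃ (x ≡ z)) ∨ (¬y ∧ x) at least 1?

value 1: 17 assignments (counts)
value 1/2: 9 assignments
value 0: 1 assignment
So 17 of the 27 assignments meet the threshold.

17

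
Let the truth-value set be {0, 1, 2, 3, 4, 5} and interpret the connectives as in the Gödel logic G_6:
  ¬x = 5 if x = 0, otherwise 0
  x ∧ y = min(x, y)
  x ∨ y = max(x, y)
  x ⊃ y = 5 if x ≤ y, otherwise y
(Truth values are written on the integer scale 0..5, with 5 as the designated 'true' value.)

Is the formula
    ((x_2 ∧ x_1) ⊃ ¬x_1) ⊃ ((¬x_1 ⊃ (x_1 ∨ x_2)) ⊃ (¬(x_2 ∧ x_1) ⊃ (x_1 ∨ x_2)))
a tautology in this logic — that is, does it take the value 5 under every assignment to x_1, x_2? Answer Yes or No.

No

Counterexample: take x_1 = 1, x_2 = 0.
x_2 ∧ x_1 = 0 ∧ 1 = 0
¬x_1 = ¬1 = 0
(x_2 ∧ x_1) ⊃ ¬x_1 = 0 ⊃ 0 = 5
¬x_1 = ¬1 = 0
x_1 ∨ x_2 = 1 ∨ 0 = 1
¬x_1 ⊃ (x_1 ∨ x_2) = 0 ⊃ 1 = 5
x_2 ∧ x_1 = 0 ∧ 1 = 0
¬(x_2 ∧ x_1) = ¬0 = 5
x_1 ∨ x_2 = 1 ∨ 0 = 1
¬(x_2 ∧ x_1) ⊃ (x_1 ∨ x_2) = 5 ⊃ 1 = 1
(¬x_1 ⊃ (x_1 ∨ x_2)) ⊃ (¬(x_2 ∧ x_1) ⊃ (x_1 ∨ x_2)) = 5 ⊃ 1 = 1
((x_2 ∧ x_1) ⊃ ¬x_1) ⊃ ((¬x_1 ⊃ (x_1 ∨ x_2)) ⊃ (¬(x_2 ∧ x_1) ⊃ (x_1 ∨ x_2))) = 5 ⊃ 1 = 1
This gives 1 ≠ 5.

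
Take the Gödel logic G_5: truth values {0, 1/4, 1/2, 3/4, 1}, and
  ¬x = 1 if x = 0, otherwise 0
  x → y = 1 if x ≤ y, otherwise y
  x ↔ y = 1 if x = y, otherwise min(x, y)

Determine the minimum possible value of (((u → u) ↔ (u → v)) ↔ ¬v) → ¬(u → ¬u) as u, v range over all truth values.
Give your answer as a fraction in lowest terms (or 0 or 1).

0

Take u = 0, v = 0:
u → u = 0 → 0 = 1
u → v = 0 → 0 = 1
(u → u) ↔ (u → v) = 1 ↔ 1 = 1
¬v = ¬0 = 1
((u → u) ↔ (u → v)) ↔ ¬v = 1 ↔ 1 = 1
¬u = ¬0 = 1
u → ¬u = 0 → 1 = 1
¬(u → ¬u) = ¬1 = 0
(((u → u) ↔ (u → v)) ↔ ¬v) → ¬(u → ¬u) = 1 → 0 = 0
No assignment yields a value below 0, so this is the minimum.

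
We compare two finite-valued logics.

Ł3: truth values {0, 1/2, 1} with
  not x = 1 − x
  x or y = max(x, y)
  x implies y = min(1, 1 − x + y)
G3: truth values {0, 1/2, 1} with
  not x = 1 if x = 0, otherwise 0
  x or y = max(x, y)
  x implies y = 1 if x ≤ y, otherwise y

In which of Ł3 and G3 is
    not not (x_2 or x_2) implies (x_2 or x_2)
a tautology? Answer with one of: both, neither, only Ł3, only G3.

only Ł3

In Ł3: every assignment gives 1 — tautology.
In G3: at x_2 = 1/2 the value is 1/2 — not a tautology.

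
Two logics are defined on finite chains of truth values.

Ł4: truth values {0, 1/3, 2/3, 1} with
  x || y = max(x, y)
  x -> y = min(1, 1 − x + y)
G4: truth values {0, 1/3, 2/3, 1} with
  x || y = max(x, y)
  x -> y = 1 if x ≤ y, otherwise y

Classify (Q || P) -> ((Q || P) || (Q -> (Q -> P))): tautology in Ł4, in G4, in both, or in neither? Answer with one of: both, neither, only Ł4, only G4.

both

In Ł4: every assignment gives 1 — tautology.
In G4: every assignment gives 1 — tautology.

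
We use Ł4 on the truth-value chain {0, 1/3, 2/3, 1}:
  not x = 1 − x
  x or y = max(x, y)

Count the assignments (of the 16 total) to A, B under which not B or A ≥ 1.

A = 0, B = 0 ↦ 1  ≥
A = 0, B = 1/3 ↦ 2/3  <
A = 0, B = 2/3 ↦ 1/3  <
A = 0, B = 1 ↦ 0  <
A = 1/3, B = 0 ↦ 1  ≥
A = 1/3, B = 1/3 ↦ 2/3  <
A = 1/3, B = 2/3 ↦ 1/3  <
A = 1/3, B = 1 ↦ 1/3  <
A = 2/3, B = 0 ↦ 1  ≥
A = 2/3, B = 1/3 ↦ 2/3  <
A = 2/3, B = 2/3 ↦ 2/3  <
A = 2/3, B = 1 ↦ 2/3  <
A = 1, B = 0 ↦ 1  ≥
A = 1, B = 1/3 ↦ 1  ≥
A = 1, B = 2/3 ↦ 1  ≥
A = 1, B = 1 ↦ 1  ≥
So 7 of the 16 assignments meet the threshold.

7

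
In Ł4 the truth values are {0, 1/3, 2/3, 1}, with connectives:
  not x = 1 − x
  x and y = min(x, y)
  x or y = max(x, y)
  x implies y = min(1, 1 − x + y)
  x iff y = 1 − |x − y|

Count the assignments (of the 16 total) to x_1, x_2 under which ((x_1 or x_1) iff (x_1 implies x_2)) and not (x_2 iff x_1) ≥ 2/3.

x_1 = 0, x_2 = 0 ↦ 0  <
x_1 = 0, x_2 = 1/3 ↦ 0  <
x_1 = 0, x_2 = 2/3 ↦ 0  <
x_1 = 0, x_2 = 1 ↦ 0  <
x_1 = 1/3, x_2 = 0 ↦ 1/3  <
x_1 = 1/3, x_2 = 1/3 ↦ 0  <
x_1 = 1/3, x_2 = 2/3 ↦ 1/3  <
x_1 = 1/3, x_2 = 1 ↦ 1/3  <
x_1 = 2/3, x_2 = 0 ↦ 2/3  ≥
x_1 = 2/3, x_2 = 1/3 ↦ 1/3  <
x_1 = 2/3, x_2 = 2/3 ↦ 0  <
x_1 = 2/3, x_2 = 1 ↦ 1/3  <
x_1 = 1, x_2 = 0 ↦ 0  <
x_1 = 1, x_2 = 1/3 ↦ 1/3  <
x_1 = 1, x_2 = 2/3 ↦ 1/3  <
x_1 = 1, x_2 = 1 ↦ 0  <
So 1 of the 16 assignments meets the threshold.

1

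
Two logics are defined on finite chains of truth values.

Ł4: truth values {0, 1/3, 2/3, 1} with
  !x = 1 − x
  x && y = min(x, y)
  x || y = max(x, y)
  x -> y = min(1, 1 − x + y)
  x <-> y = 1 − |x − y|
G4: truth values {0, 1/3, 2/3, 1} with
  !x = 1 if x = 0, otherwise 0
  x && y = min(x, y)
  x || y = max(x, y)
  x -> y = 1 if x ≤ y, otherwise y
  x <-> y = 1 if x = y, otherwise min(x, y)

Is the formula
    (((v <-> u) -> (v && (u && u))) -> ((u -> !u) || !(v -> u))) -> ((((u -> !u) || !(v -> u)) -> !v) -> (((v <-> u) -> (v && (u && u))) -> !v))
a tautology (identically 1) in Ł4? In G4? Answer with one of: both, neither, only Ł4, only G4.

In Ł4: every assignment gives 1 — tautology.
In G4: every assignment gives 1 — tautology.

both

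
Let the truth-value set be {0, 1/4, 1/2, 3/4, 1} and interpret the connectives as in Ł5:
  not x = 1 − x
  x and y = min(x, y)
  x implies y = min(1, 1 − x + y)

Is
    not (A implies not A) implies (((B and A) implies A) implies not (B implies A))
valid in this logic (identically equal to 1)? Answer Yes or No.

No

Counterexample: take A = 3/4, B = 0.
not A = not 3/4 = 1/4
A implies not A = 3/4 implies 1/4 = 1/2
not (A implies not A) = not 1/2 = 1/2
B and A = 0 and 3/4 = 0
(B and A) implies A = 0 implies 3/4 = 1
B implies A = 0 implies 3/4 = 1
not (B implies A) = not 1 = 0
((B and A) implies A) implies not (B implies A) = 1 implies 0 = 0
not (A implies not A) implies (((B and A) implies A) implies not (B implies A)) = 1/2 implies 0 = 1/2
This gives 1/2 ≠ 1.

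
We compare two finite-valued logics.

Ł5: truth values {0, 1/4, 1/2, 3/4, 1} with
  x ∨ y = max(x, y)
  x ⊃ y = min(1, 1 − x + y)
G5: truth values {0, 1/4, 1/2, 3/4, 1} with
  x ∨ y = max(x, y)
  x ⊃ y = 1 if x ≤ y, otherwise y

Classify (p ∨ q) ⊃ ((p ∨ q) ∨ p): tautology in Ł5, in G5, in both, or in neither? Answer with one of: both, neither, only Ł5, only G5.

both

In Ł5: every assignment gives 1 — tautology.
In G5: every assignment gives 1 — tautology.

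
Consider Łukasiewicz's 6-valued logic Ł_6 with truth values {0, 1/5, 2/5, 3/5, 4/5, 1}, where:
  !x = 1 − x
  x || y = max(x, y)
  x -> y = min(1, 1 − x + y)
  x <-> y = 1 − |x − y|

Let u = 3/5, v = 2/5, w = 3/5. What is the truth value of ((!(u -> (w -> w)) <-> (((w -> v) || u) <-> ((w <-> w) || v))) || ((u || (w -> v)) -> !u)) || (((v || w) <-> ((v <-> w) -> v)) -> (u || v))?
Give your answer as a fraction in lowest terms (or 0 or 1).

3/5

w -> w = 3/5 -> 3/5 = 1
u -> (w -> w) = 3/5 -> 1 = 1
!(u -> (w -> w)) = !1 = 0
w -> v = 3/5 -> 2/5 = 4/5
(w -> v) || u = 4/5 || 3/5 = 4/5
w <-> w = 3/5 <-> 3/5 = 1
(w <-> w) || v = 1 || 2/5 = 1
((w -> v) || u) <-> ((w <-> w) || v) = 4/5 <-> 1 = 4/5
!(u -> (w -> w)) <-> (((w -> v) || u) <-> ((w <-> w) || v)) = 0 <-> 4/5 = 1/5
w -> v = 3/5 -> 2/5 = 4/5
u || (w -> v) = 3/5 || 4/5 = 4/5
!u = !3/5 = 2/5
(u || (w -> v)) -> !u = 4/5 -> 2/5 = 3/5
(!(u -> (w -> w)) <-> (((w -> v) || u) <-> ((w <-> w) || v))) || ((u || (w -> v)) -> !u) = 1/5 || 3/5 = 3/5
v || w = 2/5 || 3/5 = 3/5
v <-> w = 2/5 <-> 3/5 = 4/5
(v <-> w) -> v = 4/5 -> 2/5 = 3/5
(v || w) <-> ((v <-> w) -> v) = 3/5 <-> 3/5 = 1
u || v = 3/5 || 2/5 = 3/5
((v || w) <-> ((v <-> w) -> v)) -> (u || v) = 1 -> 3/5 = 3/5
((!(u -> (w -> w)) <-> (((w -> v) || u) <-> ((w <-> w) || v))) || ((u || (w -> v)) -> !u)) || (((v || w) <-> ((v <-> w) -> v)) -> (u || v)) = 3/5 || 3/5 = 3/5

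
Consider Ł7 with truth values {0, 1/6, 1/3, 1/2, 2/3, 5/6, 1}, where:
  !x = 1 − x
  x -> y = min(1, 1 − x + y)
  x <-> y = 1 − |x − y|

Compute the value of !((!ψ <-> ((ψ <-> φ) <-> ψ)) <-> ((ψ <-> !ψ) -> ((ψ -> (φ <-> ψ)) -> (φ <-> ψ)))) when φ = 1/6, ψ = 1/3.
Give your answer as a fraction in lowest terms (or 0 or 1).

1/6

!ψ = !1/3 = 2/3
ψ <-> φ = 1/3 <-> 1/6 = 5/6
(ψ <-> φ) <-> ψ = 5/6 <-> 1/3 = 1/2
!ψ <-> ((ψ <-> φ) <-> ψ) = 2/3 <-> 1/2 = 5/6
!ψ = !1/3 = 2/3
ψ <-> !ψ = 1/3 <-> 2/3 = 2/3
φ <-> ψ = 1/6 <-> 1/3 = 5/6
ψ -> (φ <-> ψ) = 1/3 -> 5/6 = 1
φ <-> ψ = 1/6 <-> 1/3 = 5/6
(ψ -> (φ <-> ψ)) -> (φ <-> ψ) = 1 -> 5/6 = 5/6
(ψ <-> !ψ) -> ((ψ -> (φ <-> ψ)) -> (φ <-> ψ)) = 2/3 -> 5/6 = 1
(!ψ <-> ((ψ <-> φ) <-> ψ)) <-> ((ψ <-> !ψ) -> ((ψ -> (φ <-> ψ)) -> (φ <-> ψ))) = 5/6 <-> 1 = 5/6
!((!ψ <-> ((ψ <-> φ) <-> ψ)) <-> ((ψ <-> !ψ) -> ((ψ -> (φ <-> ψ)) -> (φ <-> ψ)))) = !5/6 = 1/6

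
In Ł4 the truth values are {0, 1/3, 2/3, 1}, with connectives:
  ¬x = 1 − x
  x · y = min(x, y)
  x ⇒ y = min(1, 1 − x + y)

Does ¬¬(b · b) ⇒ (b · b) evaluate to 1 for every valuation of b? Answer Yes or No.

Yes

b = 0 ↦ 1
b = 1/3 ↦ 1
b = 2/3 ↦ 1
b = 1 ↦ 1
Every assignment gives a value ≥ 1.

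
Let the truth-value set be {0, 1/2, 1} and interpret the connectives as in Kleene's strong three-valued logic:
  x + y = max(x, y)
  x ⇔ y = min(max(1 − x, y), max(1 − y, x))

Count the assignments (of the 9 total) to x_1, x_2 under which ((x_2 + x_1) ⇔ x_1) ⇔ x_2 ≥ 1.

x_1 = 0, x_2 = 0 ↦ 0  <
x_1 = 0, x_2 = 1/2 ↦ 1/2  <
x_1 = 0, x_2 = 1 ↦ 0  <
x_1 = 1/2, x_2 = 0 ↦ 1/2  <
x_1 = 1/2, x_2 = 1/2 ↦ 1/2  <
x_1 = 1/2, x_2 = 1 ↦ 1/2  <
x_1 = 1, x_2 = 0 ↦ 0  <
x_1 = 1, x_2 = 1/2 ↦ 1/2  <
x_1 = 1, x_2 = 1 ↦ 1  ≥
So 1 of the 9 assignments meets the threshold.

1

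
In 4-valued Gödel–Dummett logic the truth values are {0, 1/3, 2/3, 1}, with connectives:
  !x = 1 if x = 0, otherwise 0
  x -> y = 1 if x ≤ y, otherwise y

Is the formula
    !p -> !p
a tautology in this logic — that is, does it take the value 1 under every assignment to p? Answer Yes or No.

p = 0 ↦ 1
p = 1/3 ↦ 1
p = 2/3 ↦ 1
p = 1 ↦ 1
Every assignment gives a value ≥ 1.

Yes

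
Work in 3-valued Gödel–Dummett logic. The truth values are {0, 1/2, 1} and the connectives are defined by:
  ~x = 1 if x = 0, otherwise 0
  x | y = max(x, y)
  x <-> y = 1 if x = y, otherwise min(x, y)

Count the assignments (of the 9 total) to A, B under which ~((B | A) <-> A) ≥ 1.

A = 0, B = 0 ↦ 0  <
A = 0, B = 1/2 ↦ 1  ≥
A = 0, B = 1 ↦ 1  ≥
A = 1/2, B = 0 ↦ 0  <
A = 1/2, B = 1/2 ↦ 0  <
A = 1/2, B = 1 ↦ 0  <
A = 1, B = 0 ↦ 0  <
A = 1, B = 1/2 ↦ 0  <
A = 1, B = 1 ↦ 0  <
So 2 of the 9 assignments meet the threshold.

2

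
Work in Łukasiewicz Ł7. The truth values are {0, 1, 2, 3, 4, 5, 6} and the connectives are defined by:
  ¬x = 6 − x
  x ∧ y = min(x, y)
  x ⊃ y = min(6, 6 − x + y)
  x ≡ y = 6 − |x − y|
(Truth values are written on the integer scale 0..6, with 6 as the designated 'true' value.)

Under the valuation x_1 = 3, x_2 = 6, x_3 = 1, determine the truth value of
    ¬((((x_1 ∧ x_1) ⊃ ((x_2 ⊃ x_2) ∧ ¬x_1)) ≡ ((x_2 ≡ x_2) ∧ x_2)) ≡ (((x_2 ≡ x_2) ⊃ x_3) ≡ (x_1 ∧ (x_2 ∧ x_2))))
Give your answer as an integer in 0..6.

2

x_1 ∧ x_1 = 3 ∧ 3 = 3
x_2 ⊃ x_2 = 6 ⊃ 6 = 6
¬x_1 = ¬3 = 3
(x_2 ⊃ x_2) ∧ ¬x_1 = 6 ∧ 3 = 3
(x_1 ∧ x_1) ⊃ ((x_2 ⊃ x_2) ∧ ¬x_1) = 3 ⊃ 3 = 6
x_2 ≡ x_2 = 6 ≡ 6 = 6
(x_2 ≡ x_2) ∧ x_2 = 6 ∧ 6 = 6
((x_1 ∧ x_1) ⊃ ((x_2 ⊃ x_2) ∧ ¬x_1)) ≡ ((x_2 ≡ x_2) ∧ x_2) = 6 ≡ 6 = 6
x_2 ≡ x_2 = 6 ≡ 6 = 6
(x_2 ≡ x_2) ⊃ x_3 = 6 ⊃ 1 = 1
x_2 ∧ x_2 = 6 ∧ 6 = 6
x_1 ∧ (x_2 ∧ x_2) = 3 ∧ 6 = 3
((x_2 ≡ x_2) ⊃ x_3) ≡ (x_1 ∧ (x_2 ∧ x_2)) = 1 ≡ 3 = 4
(((x_1 ∧ x_1) ⊃ ((x_2 ⊃ x_2) ∧ ¬x_1)) ≡ ((x_2 ≡ x_2) ∧ x_2)) ≡ (((x_2 ≡ x_2) ⊃ x_3) ≡ (x_1 ∧ (x_2 ∧ x_2))) = 6 ≡ 4 = 4
¬((((x_1 ∧ x_1) ⊃ ((x_2 ⊃ x_2) ∧ ¬x_1)) ≡ ((x_2 ≡ x_2) ∧ x_2)) ≡ (((x_2 ≡ x_2) ⊃ x_3) ≡ (x_1 ∧ (x_2 ∧ x_2)))) = ¬4 = 2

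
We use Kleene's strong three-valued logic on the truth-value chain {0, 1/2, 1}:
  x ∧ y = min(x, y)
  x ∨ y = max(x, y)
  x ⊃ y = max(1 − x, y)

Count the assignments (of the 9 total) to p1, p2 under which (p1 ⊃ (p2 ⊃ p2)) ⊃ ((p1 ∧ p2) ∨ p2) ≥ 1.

p1 = 0, p2 = 0 ↦ 0  <
p1 = 0, p2 = 1/2 ↦ 1/2  <
p1 = 0, p2 = 1 ↦ 1  ≥
p1 = 1/2, p2 = 0 ↦ 0  <
p1 = 1/2, p2 = 1/2 ↦ 1/2  <
p1 = 1/2, p2 = 1 ↦ 1  ≥
p1 = 1, p2 = 0 ↦ 0  <
p1 = 1, p2 = 1/2 ↦ 1/2  <
p1 = 1, p2 = 1 ↦ 1  ≥
So 3 of the 9 assignments meet the threshold.

3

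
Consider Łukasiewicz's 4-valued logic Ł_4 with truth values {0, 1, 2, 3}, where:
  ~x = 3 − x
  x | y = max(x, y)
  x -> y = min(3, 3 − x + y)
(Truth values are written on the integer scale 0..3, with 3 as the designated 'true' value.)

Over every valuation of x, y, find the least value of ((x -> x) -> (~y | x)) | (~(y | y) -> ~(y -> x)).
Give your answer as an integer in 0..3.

Take x = 0, y = 1:
x -> x = 0 -> 0 = 3
~y = ~1 = 2
~y | x = 2 | 0 = 2
(x -> x) -> (~y | x) = 3 -> 2 = 2
y | y = 1 | 1 = 1
~(y | y) = ~1 = 2
y -> x = 1 -> 0 = 2
~(y -> x) = ~2 = 1
~(y | y) -> ~(y -> x) = 2 -> 1 = 2
((x -> x) -> (~y | x)) | (~(y | y) -> ~(y -> x)) = 2 | 2 = 2
No assignment yields a value below 2, so this is the minimum.

2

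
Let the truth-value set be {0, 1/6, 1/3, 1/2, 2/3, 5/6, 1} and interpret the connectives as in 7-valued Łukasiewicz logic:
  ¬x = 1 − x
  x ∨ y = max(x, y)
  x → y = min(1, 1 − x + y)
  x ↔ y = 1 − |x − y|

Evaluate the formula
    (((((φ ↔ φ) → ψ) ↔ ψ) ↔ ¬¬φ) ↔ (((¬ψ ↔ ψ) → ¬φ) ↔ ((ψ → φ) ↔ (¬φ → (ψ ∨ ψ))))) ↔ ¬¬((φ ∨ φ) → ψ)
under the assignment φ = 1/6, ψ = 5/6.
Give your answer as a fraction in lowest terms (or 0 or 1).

φ ↔ φ = 1/6 ↔ 1/6 = 1
(φ ↔ φ) → ψ = 1 → 5/6 = 5/6
((φ ↔ φ) → ψ) ↔ ψ = 5/6 ↔ 5/6 = 1
¬φ = ¬1/6 = 5/6
¬¬φ = ¬5/6 = 1/6
(((φ ↔ φ) → ψ) ↔ ψ) ↔ ¬¬φ = 1 ↔ 1/6 = 1/6
¬ψ = ¬5/6 = 1/6
¬ψ ↔ ψ = 1/6 ↔ 5/6 = 1/3
¬φ = ¬1/6 = 5/6
(¬ψ ↔ ψ) → ¬φ = 1/3 → 5/6 = 1
ψ → φ = 5/6 → 1/6 = 1/3
¬φ = ¬1/6 = 5/6
ψ ∨ ψ = 5/6 ∨ 5/6 = 5/6
¬φ → (ψ ∨ ψ) = 5/6 → 5/6 = 1
(ψ → φ) ↔ (¬φ → (ψ ∨ ψ)) = 1/3 ↔ 1 = 1/3
((¬ψ ↔ ψ) → ¬φ) ↔ ((ψ → φ) ↔ (¬φ → (ψ ∨ ψ))) = 1 ↔ 1/3 = 1/3
((((φ ↔ φ) → ψ) ↔ ψ) ↔ ¬¬φ) ↔ (((¬ψ ↔ ψ) → ¬φ) ↔ ((ψ → φ) ↔ (¬φ → (ψ ∨ ψ)))) = 1/6 ↔ 1/3 = 5/6
φ ∨ φ = 1/6 ∨ 1/6 = 1/6
(φ ∨ φ) → ψ = 1/6 → 5/6 = 1
¬((φ ∨ φ) → ψ) = ¬1 = 0
¬¬((φ ∨ φ) → ψ) = ¬0 = 1
(((((φ ↔ φ) → ψ) ↔ ψ) ↔ ¬¬φ) ↔ (((¬ψ ↔ ψ) → ¬φ) ↔ ((ψ → φ) ↔ (¬φ → (ψ ∨ ψ))))) ↔ ¬¬((φ ∨ φ) → ψ) = 5/6 ↔ 1 = 5/6

5/6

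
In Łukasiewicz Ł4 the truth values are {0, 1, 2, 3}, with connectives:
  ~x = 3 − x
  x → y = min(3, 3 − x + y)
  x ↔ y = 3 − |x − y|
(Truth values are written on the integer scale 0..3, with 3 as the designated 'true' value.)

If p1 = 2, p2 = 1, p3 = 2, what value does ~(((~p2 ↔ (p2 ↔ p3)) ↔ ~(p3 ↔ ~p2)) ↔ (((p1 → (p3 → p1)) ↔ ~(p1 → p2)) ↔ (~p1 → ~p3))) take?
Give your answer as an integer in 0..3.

1

~p2 = ~1 = 2
p2 ↔ p3 = 1 ↔ 2 = 2
~p2 ↔ (p2 ↔ p3) = 2 ↔ 2 = 3
~p2 = ~1 = 2
p3 ↔ ~p2 = 2 ↔ 2 = 3
~(p3 ↔ ~p2) = ~3 = 0
(~p2 ↔ (p2 ↔ p3)) ↔ ~(p3 ↔ ~p2) = 3 ↔ 0 = 0
p3 → p1 = 2 → 2 = 3
p1 → (p3 → p1) = 2 → 3 = 3
p1 → p2 = 2 → 1 = 2
~(p1 → p2) = ~2 = 1
(p1 → (p3 → p1)) ↔ ~(p1 → p2) = 3 ↔ 1 = 1
~p1 = ~2 = 1
~p3 = ~2 = 1
~p1 → ~p3 = 1 → 1 = 3
((p1 → (p3 → p1)) ↔ ~(p1 → p2)) ↔ (~p1 → ~p3) = 1 ↔ 3 = 1
((~p2 ↔ (p2 ↔ p3)) ↔ ~(p3 ↔ ~p2)) ↔ (((p1 → (p3 → p1)) ↔ ~(p1 → p2)) ↔ (~p1 → ~p3)) = 0 ↔ 1 = 2
~(((~p2 ↔ (p2 ↔ p3)) ↔ ~(p3 ↔ ~p2)) ↔ (((p1 → (p3 → p1)) ↔ ~(p1 → p2)) ↔ (~p1 → ~p3))) = ~2 = 1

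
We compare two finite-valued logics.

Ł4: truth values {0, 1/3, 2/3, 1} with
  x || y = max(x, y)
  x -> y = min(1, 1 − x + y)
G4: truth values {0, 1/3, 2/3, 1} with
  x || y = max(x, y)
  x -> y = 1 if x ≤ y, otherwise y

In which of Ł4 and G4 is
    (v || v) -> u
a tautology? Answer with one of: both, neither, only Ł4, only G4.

neither

In Ł4: at u = 0, v = 1/3 the value is 2/3 — not a tautology.
In G4: at u = 0, v = 1/3 the value is 0 — not a tautology.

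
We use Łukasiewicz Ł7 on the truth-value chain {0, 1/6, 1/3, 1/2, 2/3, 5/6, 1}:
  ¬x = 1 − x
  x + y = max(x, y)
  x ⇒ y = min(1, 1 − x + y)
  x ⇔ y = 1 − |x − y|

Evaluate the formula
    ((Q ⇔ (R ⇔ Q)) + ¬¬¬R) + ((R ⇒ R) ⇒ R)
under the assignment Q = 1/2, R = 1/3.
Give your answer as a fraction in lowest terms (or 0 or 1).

2/3

R ⇔ Q = 1/3 ⇔ 1/2 = 5/6
Q ⇔ (R ⇔ Q) = 1/2 ⇔ 5/6 = 2/3
¬R = ¬1/3 = 2/3
¬¬R = ¬2/3 = 1/3
¬¬¬R = ¬1/3 = 2/3
(Q ⇔ (R ⇔ Q)) + ¬¬¬R = 2/3 + 2/3 = 2/3
R ⇒ R = 1/3 ⇒ 1/3 = 1
(R ⇒ R) ⇒ R = 1 ⇒ 1/3 = 1/3
((Q ⇔ (R ⇔ Q)) + ¬¬¬R) + ((R ⇒ R) ⇒ R) = 2/3 + 1/3 = 2/3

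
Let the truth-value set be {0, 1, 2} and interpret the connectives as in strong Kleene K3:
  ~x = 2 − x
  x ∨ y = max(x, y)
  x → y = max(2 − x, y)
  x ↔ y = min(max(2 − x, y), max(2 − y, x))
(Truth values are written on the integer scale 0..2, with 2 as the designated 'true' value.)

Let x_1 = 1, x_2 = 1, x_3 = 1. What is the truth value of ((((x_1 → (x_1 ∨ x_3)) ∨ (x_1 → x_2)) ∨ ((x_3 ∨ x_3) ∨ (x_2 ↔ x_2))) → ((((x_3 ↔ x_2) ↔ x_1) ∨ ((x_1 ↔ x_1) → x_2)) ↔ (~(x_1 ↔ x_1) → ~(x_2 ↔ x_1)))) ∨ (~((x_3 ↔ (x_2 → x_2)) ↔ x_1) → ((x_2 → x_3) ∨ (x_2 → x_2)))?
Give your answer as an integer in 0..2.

1

x_1 ∨ x_3 = 1 ∨ 1 = 1
x_1 → (x_1 ∨ x_3) = 1 → 1 = 1
x_1 → x_2 = 1 → 1 = 1
(x_1 → (x_1 ∨ x_3)) ∨ (x_1 → x_2) = 1 ∨ 1 = 1
x_3 ∨ x_3 = 1 ∨ 1 = 1
x_2 ↔ x_2 = 1 ↔ 1 = 1
(x_3 ∨ x_3) ∨ (x_2 ↔ x_2) = 1 ∨ 1 = 1
((x_1 → (x_1 ∨ x_3)) ∨ (x_1 → x_2)) ∨ ((x_3 ∨ x_3) ∨ (x_2 ↔ x_2)) = 1 ∨ 1 = 1
x_3 ↔ x_2 = 1 ↔ 1 = 1
(x_3 ↔ x_2) ↔ x_1 = 1 ↔ 1 = 1
x_1 ↔ x_1 = 1 ↔ 1 = 1
(x_1 ↔ x_1) → x_2 = 1 → 1 = 1
((x_3 ↔ x_2) ↔ x_1) ∨ ((x_1 ↔ x_1) → x_2) = 1 ∨ 1 = 1
x_1 ↔ x_1 = 1 ↔ 1 = 1
~(x_1 ↔ x_1) = ~1 = 1
x_2 ↔ x_1 = 1 ↔ 1 = 1
~(x_2 ↔ x_1) = ~1 = 1
~(x_1 ↔ x_1) → ~(x_2 ↔ x_1) = 1 → 1 = 1
(((x_3 ↔ x_2) ↔ x_1) ∨ ((x_1 ↔ x_1) → x_2)) ↔ (~(x_1 ↔ x_1) → ~(x_2 ↔ x_1)) = 1 ↔ 1 = 1
(((x_1 → (x_1 ∨ x_3)) ∨ (x_1 → x_2)) ∨ ((x_3 ∨ x_3) ∨ (x_2 ↔ x_2))) → ((((x_3 ↔ x_2) ↔ x_1) ∨ ((x_1 ↔ x_1) → x_2)) ↔ (~(x_1 ↔ x_1) → ~(x_2 ↔ x_1))) = 1 → 1 = 1
x_2 → x_2 = 1 → 1 = 1
x_3 ↔ (x_2 → x_2) = 1 ↔ 1 = 1
(x_3 ↔ (x_2 → x_2)) ↔ x_1 = 1 ↔ 1 = 1
~((x_3 ↔ (x_2 → x_2)) ↔ x_1) = ~1 = 1
x_2 → x_3 = 1 → 1 = 1
x_2 → x_2 = 1 → 1 = 1
(x_2 → x_3) ∨ (x_2 → x_2) = 1 ∨ 1 = 1
~((x_3 ↔ (x_2 → x_2)) ↔ x_1) → ((x_2 → x_3) ∨ (x_2 → x_2)) = 1 → 1 = 1
((((x_1 → (x_1 ∨ x_3)) ∨ (x_1 → x_2)) ∨ ((x_3 ∨ x_3) ∨ (x_2 ↔ x_2))) → ((((x_3 ↔ x_2) ↔ x_1) ∨ ((x_1 ↔ x_1) → x_2)) ↔ (~(x_1 ↔ x_1) → ~(x_2 ↔ x_1)))) ∨ (~((x_3 ↔ (x_2 → x_2)) ↔ x_1) → ((x_2 → x_3) ∨ (x_2 → x_2))) = 1 ∨ 1 = 1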